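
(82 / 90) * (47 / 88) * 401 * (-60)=-772727 / 66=-11707.98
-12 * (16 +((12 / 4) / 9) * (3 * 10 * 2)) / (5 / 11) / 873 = -528 / 485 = -1.09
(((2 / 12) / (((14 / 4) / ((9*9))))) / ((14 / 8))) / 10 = 54 / 245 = 0.22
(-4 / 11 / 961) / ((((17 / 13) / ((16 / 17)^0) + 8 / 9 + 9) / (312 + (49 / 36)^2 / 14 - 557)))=8251061 / 997056720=0.01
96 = 96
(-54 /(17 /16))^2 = 746496 /289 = 2583.03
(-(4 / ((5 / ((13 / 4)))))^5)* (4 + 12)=-5940688 / 3125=-1901.02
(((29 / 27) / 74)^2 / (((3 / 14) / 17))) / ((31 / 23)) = 2301817 / 185628186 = 0.01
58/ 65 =0.89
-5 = -5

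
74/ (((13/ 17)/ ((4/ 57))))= 5032/ 741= 6.79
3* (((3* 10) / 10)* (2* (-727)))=-13086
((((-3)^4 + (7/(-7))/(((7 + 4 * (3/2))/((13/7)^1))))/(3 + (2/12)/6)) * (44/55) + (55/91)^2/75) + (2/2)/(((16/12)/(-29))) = -20636281/54157740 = -0.38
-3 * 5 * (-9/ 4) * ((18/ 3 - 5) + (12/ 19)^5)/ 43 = 367865685/ 425889028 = 0.86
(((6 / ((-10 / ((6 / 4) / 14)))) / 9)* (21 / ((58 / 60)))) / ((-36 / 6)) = 3 / 116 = 0.03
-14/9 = -1.56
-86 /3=-28.67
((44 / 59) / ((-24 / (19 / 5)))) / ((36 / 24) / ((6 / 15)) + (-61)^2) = -418 / 13185615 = -0.00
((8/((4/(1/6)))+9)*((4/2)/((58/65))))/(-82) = -910/3567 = -0.26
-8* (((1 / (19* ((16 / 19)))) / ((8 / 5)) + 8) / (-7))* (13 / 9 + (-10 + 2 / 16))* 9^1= -89229 / 128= -697.10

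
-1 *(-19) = 19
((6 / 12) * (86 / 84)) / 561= 43 / 47124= 0.00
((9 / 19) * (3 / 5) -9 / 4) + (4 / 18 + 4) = 7717 / 3420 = 2.26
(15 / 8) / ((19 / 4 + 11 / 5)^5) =6000000 / 51888844699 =0.00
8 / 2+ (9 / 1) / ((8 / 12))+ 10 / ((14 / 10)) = 345 / 14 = 24.64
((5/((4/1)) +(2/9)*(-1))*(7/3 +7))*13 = 3367/27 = 124.70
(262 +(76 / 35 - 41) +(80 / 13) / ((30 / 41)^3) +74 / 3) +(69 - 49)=17416849 / 61425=283.55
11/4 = 2.75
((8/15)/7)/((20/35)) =2/15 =0.13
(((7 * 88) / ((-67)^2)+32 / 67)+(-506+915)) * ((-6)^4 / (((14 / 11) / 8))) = 104853507264 / 31423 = 3336839.49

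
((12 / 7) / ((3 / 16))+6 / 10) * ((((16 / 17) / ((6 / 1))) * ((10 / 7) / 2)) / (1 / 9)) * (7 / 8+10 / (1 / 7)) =82863 / 119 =696.33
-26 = -26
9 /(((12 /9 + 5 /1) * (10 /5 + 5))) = 27 /133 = 0.20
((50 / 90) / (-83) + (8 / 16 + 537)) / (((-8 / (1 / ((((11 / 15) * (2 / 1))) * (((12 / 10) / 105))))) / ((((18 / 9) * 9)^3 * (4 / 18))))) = -18971229375 / 3652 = -5194750.65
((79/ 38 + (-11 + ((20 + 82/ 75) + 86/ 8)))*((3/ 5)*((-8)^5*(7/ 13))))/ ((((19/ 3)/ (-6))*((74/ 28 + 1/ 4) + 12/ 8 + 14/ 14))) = 42629.84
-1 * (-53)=53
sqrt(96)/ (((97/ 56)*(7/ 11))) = 8.89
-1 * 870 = -870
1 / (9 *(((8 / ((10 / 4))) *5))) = 1 / 144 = 0.01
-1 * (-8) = 8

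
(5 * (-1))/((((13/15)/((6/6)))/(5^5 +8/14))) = -126225/7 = -18032.14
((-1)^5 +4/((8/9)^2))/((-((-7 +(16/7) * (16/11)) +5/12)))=15015/12044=1.25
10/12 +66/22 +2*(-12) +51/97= -11431/582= -19.64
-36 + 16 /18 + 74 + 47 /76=27023 /684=39.51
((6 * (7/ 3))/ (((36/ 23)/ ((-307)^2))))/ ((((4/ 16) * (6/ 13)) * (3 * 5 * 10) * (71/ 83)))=16372842031/ 287550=56939.11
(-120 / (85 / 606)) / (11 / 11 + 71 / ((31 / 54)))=-450864 / 65705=-6.86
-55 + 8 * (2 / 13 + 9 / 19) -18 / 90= -61972 / 1235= -50.18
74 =74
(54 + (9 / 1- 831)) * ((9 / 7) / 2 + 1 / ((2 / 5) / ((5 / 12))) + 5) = -35936 / 7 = -5133.71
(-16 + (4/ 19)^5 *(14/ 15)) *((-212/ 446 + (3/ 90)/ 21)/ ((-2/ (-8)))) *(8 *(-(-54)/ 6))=33306491716352/ 15257331075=2182.98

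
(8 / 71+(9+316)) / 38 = 23083 / 2698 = 8.56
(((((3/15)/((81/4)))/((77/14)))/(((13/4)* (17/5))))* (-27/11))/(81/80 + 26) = -2560/173361903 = -0.00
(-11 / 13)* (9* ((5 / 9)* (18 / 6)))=-165 / 13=-12.69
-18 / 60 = -0.30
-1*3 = -3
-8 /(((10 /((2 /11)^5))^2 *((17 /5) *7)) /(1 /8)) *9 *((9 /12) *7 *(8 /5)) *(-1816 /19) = 25104384 /209444703653075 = 0.00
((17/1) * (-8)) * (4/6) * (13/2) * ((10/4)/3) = -4420/9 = -491.11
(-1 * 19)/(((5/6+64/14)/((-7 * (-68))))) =-379848/227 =-1673.34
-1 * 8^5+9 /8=-262135 /8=-32766.88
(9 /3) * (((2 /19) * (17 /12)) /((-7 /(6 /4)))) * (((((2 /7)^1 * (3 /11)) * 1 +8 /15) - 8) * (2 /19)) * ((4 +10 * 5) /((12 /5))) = 652851 /389158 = 1.68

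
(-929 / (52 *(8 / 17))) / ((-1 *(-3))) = -15793 / 1248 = -12.65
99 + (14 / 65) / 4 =12877 / 130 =99.05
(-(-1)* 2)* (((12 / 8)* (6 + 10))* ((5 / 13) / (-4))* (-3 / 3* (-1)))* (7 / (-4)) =105 / 13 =8.08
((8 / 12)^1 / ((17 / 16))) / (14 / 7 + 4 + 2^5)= 16 / 969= 0.02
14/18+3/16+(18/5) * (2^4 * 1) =42167/720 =58.57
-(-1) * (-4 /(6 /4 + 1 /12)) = -48 /19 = -2.53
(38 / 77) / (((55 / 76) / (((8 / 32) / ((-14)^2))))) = 361 / 415030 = 0.00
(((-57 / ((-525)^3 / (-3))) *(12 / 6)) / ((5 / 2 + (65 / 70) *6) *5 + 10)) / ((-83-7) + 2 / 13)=247 / 472834687500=0.00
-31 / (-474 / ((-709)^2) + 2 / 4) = -31166222 / 501733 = -62.12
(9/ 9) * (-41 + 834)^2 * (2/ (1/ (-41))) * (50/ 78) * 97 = -9618971050/ 3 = -3206323683.33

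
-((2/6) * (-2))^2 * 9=-4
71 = 71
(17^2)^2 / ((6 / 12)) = 167042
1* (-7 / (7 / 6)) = -6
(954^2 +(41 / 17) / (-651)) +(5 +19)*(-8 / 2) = 10071191299 / 11067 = 910020.00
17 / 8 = 2.12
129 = 129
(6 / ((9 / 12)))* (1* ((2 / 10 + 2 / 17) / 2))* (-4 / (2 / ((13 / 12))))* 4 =-936 / 85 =-11.01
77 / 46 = 1.67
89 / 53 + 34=1891 / 53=35.68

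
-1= -1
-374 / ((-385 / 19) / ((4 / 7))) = 2584 / 245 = 10.55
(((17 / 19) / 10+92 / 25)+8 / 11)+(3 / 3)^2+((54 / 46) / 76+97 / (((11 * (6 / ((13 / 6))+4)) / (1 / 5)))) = 5.77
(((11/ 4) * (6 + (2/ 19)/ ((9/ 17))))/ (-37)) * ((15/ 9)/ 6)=-14575/ 113886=-0.13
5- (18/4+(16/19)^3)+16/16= 12385/13718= 0.90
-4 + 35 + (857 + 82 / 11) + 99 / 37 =365539 / 407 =898.13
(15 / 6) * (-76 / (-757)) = 190 / 757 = 0.25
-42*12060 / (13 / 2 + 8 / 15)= -72017.06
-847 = -847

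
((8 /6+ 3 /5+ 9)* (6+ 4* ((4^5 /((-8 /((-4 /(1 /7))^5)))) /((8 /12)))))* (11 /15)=105975479931.20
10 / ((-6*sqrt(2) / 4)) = -10*sqrt(2) / 3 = -4.71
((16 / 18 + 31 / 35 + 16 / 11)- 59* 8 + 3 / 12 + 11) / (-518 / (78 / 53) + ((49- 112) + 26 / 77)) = 1.10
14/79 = 0.18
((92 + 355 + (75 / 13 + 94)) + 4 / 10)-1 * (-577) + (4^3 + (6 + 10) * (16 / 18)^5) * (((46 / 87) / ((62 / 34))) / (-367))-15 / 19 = 81083194202430994 / 72181601821485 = 1123.32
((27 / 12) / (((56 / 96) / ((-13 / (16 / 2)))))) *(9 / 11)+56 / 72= -24119 / 5544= -4.35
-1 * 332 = -332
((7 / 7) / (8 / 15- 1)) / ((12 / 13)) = -65 / 28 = -2.32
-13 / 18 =-0.72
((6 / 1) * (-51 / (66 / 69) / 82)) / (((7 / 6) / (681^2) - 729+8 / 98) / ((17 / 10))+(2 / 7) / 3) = 4078305422541 / 448126383393854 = 0.01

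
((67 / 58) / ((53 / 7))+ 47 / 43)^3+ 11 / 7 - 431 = -6911098500172046533 / 16166462389927976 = -427.50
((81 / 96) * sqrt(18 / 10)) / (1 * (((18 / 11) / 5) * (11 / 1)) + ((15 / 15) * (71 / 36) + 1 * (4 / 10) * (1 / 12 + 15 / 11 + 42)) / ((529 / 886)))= 4242051 * sqrt(5) / 301742416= 0.03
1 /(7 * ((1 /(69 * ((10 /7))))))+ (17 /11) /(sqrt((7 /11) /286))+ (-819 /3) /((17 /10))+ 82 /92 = -5579687 /38318+ 17 * sqrt(182) /7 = -112.85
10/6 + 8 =29/3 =9.67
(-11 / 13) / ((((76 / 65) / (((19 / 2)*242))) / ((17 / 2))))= -113135 / 8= -14141.88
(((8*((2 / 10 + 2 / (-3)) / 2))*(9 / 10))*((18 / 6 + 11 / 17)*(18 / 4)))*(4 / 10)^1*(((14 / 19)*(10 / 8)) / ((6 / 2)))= -3.39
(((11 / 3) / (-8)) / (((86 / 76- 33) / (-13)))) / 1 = -2717 / 14532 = -0.19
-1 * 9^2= -81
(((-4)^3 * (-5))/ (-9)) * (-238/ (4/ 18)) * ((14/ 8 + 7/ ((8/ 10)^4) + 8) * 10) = 20441225/ 2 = 10220612.50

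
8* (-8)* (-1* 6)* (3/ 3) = 384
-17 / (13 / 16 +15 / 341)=-92752 / 4673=-19.85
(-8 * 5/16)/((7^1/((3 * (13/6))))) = -2.32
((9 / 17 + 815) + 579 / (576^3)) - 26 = 854994717905 / 1082916864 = 789.53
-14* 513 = -7182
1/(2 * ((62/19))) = 19/124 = 0.15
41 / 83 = 0.49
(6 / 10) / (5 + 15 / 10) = 6 / 65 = 0.09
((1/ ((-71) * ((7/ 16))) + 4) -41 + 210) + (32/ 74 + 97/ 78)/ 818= 202944105809/ 1173291756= 172.97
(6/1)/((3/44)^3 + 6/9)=9.00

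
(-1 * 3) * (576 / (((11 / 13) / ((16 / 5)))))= -359424 / 55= -6534.98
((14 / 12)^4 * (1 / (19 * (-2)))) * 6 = -2401 / 8208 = -0.29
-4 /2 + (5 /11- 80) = -897 /11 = -81.55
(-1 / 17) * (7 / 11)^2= -0.02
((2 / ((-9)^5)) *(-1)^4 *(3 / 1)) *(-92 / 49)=184 / 964467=0.00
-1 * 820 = -820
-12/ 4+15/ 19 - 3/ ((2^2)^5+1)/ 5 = -215307/ 97375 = -2.21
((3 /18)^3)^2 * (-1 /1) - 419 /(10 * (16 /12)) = -7330829 /233280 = -31.43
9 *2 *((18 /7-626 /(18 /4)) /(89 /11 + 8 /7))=-189244 /711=-266.17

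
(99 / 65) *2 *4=792 / 65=12.18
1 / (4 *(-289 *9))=-1 / 10404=-0.00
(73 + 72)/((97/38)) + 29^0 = 5607/97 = 57.80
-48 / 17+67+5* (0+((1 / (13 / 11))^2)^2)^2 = 908182721496 / 13867422257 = 65.49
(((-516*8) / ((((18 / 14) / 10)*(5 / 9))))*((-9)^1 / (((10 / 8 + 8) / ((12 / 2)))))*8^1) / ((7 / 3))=42799104 / 37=1156732.54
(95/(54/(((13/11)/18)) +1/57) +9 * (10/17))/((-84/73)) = -4.70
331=331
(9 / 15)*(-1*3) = -9 / 5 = -1.80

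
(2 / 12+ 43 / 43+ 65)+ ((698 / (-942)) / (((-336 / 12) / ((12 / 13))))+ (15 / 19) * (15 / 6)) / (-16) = 1721015095 / 26059488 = 66.04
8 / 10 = 4 / 5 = 0.80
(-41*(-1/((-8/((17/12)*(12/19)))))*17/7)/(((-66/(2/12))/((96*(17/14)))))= 201433/61446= 3.28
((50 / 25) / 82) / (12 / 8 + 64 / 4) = 2 / 1435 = 0.00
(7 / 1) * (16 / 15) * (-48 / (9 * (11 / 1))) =-1792 / 495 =-3.62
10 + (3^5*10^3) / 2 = 121510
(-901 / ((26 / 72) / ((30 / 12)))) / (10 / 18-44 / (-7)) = -5108670 / 5603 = -911.77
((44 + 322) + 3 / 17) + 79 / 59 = 368618 / 1003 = 367.52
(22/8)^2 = 121/16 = 7.56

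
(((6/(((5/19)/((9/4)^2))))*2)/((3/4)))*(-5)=-1539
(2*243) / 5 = 486 / 5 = 97.20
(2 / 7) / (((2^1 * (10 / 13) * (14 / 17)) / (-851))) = -188071 / 980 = -191.91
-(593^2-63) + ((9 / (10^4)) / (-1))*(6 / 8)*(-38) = -7031719487 / 20000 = -351585.97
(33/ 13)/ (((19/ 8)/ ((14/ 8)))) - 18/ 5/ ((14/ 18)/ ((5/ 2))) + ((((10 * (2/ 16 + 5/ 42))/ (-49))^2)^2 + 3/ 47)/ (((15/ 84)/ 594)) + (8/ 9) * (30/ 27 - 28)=53174575051669572337/ 297494028626951520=178.74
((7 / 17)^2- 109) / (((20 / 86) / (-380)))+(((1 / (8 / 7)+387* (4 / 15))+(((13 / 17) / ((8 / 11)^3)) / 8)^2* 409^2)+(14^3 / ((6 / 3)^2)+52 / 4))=188961.35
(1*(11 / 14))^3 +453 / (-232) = -29195 / 19894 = -1.47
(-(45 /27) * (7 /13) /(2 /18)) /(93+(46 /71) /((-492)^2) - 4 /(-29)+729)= -26166513240 /2663450291983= -0.01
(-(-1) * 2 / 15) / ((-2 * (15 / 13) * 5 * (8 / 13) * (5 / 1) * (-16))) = 0.00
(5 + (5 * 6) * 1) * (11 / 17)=385 / 17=22.65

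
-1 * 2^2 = -4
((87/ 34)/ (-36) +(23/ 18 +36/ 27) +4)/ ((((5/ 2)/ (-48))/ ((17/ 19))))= -112.35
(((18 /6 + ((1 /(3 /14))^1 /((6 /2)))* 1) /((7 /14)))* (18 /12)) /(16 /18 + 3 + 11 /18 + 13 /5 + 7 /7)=410 /243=1.69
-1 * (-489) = 489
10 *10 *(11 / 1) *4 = 4400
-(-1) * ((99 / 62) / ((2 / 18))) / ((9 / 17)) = 1683 / 62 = 27.15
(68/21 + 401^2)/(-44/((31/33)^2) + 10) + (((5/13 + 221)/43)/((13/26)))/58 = -52605465285391/13040549886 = -4033.99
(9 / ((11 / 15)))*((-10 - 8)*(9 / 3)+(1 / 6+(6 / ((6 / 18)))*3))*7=315 / 22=14.32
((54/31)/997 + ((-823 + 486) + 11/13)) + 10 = -131044978/401791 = -326.15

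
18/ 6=3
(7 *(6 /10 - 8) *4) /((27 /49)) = -50764 /135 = -376.03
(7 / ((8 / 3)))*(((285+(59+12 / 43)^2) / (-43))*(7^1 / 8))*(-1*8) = 1623.41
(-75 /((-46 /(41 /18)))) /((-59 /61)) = -62525 /16284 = -3.84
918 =918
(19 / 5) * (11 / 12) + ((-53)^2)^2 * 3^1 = 1420286789 / 60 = 23671446.48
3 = 3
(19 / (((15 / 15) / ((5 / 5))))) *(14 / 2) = 133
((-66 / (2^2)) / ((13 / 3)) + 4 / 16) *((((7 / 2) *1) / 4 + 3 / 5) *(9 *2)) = -19647 / 208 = -94.46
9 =9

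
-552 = -552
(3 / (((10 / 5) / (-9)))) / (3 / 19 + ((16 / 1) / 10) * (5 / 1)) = -513 / 310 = -1.65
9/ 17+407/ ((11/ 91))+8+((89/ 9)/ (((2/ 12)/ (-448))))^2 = 108105310568/ 153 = 706570657.31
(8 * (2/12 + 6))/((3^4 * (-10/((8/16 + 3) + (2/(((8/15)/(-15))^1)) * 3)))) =24457/2430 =10.06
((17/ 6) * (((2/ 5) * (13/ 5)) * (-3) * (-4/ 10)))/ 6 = 221/ 375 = 0.59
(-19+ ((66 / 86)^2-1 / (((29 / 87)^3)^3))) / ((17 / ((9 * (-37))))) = 12130493697 / 31433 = 385915.87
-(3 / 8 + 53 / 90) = -347 / 360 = -0.96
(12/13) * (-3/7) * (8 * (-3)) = 864/91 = 9.49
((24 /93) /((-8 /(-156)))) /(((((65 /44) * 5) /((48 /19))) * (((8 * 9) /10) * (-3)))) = -704 /8835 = -0.08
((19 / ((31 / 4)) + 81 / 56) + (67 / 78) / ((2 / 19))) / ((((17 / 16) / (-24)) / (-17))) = 4630.39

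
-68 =-68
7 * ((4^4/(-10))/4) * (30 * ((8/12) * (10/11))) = -8960/11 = -814.55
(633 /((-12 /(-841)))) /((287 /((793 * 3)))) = 422155929 /1148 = 367731.65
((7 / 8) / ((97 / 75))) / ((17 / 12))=1575 / 3298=0.48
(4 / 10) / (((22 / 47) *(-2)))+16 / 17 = 961 / 1870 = 0.51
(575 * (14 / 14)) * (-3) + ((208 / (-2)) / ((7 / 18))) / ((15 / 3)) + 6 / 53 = -3298881 / 1855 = -1778.37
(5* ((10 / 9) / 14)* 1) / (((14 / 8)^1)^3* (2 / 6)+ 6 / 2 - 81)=-1600 / 307293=-0.01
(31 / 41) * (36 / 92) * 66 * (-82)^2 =3019896 / 23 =131299.83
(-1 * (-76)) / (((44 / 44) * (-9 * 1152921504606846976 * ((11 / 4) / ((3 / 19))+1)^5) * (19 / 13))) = -27 / 11414524063389119217139712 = -0.00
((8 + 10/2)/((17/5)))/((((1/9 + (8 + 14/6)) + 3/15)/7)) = 20475/8143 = 2.51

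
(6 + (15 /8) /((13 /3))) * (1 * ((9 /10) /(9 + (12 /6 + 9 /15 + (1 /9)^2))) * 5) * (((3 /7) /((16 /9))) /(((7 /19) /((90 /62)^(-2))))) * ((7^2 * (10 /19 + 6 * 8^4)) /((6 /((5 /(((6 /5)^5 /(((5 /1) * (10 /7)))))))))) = 3908970432109375 /1752977408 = 2229903.49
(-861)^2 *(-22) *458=-7469550396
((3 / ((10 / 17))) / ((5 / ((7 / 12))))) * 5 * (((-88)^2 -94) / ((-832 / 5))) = -455175 / 3328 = -136.77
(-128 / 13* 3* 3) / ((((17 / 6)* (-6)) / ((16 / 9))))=2048 / 221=9.27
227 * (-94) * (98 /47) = -44492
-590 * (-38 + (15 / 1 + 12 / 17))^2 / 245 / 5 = -16949638 / 70805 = -239.38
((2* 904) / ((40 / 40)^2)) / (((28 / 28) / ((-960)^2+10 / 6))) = 4998767440 / 3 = 1666255813.33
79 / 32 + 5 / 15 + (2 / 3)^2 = 935 / 288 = 3.25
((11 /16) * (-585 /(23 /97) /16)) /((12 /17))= -3537105 /23552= -150.18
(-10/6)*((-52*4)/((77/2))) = 2080/231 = 9.00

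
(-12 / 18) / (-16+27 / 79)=158 / 3711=0.04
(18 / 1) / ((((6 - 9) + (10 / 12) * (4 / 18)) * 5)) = -243 / 190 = -1.28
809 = 809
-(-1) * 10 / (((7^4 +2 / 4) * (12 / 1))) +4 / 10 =28843 / 72045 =0.40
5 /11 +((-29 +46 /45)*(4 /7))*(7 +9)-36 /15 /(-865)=-765309949 /2997225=-255.34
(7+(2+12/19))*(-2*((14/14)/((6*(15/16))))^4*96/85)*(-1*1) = 15990784/735834375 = 0.02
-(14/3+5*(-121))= 600.33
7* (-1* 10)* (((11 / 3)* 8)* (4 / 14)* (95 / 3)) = -167200 / 9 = -18577.78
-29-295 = -324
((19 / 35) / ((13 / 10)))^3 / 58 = 27436 / 21853559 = 0.00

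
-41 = -41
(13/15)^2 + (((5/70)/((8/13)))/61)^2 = 7888319881/10502150400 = 0.75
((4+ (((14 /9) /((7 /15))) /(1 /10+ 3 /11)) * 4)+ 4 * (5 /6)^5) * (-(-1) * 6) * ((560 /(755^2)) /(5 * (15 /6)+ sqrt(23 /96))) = 7387835840 /378030068739- 369391792 * sqrt(138) /5670451031085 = 0.02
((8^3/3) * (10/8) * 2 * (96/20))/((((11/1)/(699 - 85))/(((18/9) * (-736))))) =-1850998784/11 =-168272616.73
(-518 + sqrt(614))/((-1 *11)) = 518/11 - sqrt(614)/11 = 44.84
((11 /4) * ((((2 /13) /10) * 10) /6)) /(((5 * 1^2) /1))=11 /780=0.01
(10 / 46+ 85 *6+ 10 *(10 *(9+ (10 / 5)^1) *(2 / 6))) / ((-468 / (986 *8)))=-119315860 / 8073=-14779.62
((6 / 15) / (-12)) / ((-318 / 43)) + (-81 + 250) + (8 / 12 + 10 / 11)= 17900693 / 104940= 170.58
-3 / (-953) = 3 / 953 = 0.00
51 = 51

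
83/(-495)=-83/495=-0.17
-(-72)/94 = 36/47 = 0.77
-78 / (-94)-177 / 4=-8163 / 188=-43.42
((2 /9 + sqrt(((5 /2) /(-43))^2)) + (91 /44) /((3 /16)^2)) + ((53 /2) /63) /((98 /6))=86345150 /1460151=59.13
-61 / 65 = -0.94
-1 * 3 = -3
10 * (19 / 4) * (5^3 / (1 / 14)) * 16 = 1330000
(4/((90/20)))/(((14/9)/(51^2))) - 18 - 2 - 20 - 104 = 9396/7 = 1342.29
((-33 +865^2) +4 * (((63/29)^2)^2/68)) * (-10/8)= -44980547570725/48095108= -935241.64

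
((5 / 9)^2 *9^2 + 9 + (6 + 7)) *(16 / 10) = 376 / 5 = 75.20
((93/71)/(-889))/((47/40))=-3720/2966593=-0.00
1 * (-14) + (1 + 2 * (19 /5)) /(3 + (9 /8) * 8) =-13.28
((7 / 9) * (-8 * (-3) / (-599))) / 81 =-56 / 145557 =-0.00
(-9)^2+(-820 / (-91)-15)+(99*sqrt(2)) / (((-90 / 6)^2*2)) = 11*sqrt(2) / 50+6826 / 91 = 75.32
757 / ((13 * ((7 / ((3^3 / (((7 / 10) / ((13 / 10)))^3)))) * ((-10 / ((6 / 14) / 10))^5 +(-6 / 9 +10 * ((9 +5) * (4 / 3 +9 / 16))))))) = -258267204 / 124164944567856451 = -0.00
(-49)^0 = 1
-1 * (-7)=7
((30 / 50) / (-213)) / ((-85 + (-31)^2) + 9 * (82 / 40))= -4 / 1270119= -0.00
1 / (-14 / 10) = -5 / 7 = -0.71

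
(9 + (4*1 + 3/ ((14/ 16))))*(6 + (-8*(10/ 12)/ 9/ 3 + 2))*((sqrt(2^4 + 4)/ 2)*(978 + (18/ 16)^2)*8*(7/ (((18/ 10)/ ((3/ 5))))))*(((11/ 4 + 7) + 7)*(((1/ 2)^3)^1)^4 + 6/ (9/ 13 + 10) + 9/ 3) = 3062529528087965*sqrt(5)/ 368934912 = 18561605.27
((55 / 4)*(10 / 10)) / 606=55 / 2424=0.02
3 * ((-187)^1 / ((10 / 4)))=-1122 / 5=-224.40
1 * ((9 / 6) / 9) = 1 / 6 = 0.17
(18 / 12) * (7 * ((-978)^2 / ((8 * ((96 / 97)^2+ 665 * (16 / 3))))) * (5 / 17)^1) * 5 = 520.39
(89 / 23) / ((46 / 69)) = 267 / 46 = 5.80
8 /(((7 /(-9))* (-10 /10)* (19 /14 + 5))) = 144 /89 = 1.62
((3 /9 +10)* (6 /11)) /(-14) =-31 /77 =-0.40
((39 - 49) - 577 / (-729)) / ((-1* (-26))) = -6713 / 18954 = -0.35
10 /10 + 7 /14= 3 /2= 1.50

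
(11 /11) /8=1 /8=0.12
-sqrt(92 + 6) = -7 * sqrt(2) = -9.90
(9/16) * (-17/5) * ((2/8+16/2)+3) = -1377/64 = -21.52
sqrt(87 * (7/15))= sqrt(1015)/5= 6.37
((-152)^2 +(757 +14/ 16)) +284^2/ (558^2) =14859619007/ 622728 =23862.13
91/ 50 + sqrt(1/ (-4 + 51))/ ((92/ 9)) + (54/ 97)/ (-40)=9 * sqrt(47)/ 4324 + 17519/ 9700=1.82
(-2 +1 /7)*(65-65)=0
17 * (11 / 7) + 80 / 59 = 11593 / 413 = 28.07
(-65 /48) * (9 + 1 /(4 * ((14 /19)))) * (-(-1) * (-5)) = 169975 /2688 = 63.23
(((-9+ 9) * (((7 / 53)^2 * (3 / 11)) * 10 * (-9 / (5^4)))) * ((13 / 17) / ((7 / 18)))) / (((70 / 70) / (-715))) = 0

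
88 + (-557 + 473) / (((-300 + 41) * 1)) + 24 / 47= 154484 / 1739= 88.83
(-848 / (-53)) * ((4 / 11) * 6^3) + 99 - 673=7510 / 11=682.73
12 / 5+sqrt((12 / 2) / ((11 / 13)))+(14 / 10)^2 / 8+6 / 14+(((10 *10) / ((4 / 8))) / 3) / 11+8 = sqrt(858) / 11+791599 / 46200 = 19.80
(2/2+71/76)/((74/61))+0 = 8967/5624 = 1.59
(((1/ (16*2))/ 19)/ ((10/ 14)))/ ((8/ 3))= 21/ 24320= 0.00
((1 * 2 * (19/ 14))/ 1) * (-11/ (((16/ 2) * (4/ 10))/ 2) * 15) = -15675/ 56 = -279.91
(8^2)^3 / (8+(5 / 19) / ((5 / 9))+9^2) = 2929.84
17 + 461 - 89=389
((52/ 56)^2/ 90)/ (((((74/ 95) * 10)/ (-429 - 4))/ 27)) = -4171089/ 290080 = -14.38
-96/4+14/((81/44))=-16.40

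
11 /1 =11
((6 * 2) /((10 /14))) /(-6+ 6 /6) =-84 /25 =-3.36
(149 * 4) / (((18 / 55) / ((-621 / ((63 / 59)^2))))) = -1312232570 / 1323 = -991861.35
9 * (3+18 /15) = 189 /5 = 37.80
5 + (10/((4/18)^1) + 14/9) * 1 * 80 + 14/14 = 33574/9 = 3730.44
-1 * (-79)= 79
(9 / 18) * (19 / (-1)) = -19 / 2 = -9.50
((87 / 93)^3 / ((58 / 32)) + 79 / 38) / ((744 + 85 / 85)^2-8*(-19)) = 0.00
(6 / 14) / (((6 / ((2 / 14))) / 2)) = 1 / 49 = 0.02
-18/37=-0.49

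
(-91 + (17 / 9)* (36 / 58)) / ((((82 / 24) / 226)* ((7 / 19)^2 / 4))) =-10201513440 / 58261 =-175100.21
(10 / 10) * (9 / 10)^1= 9 / 10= 0.90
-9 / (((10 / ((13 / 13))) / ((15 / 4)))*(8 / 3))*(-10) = 405 / 32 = 12.66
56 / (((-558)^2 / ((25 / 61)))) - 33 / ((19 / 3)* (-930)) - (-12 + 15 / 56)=296508598919 / 25260961320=11.74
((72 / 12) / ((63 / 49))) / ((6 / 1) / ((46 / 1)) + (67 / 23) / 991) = 159551 / 4560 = 34.99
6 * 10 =60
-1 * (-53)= 53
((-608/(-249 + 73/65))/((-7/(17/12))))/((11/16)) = -0.72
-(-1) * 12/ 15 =4/ 5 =0.80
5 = 5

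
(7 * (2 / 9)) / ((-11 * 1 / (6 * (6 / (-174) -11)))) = 8960 / 957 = 9.36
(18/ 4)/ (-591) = -3/ 394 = -0.01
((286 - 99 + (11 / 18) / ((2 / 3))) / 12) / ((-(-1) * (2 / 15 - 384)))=-11275 / 276384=-0.04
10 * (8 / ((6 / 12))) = 160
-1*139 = -139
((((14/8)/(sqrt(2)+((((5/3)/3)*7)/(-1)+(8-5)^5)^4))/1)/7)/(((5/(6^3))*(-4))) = -949823430269119488/1149947847432734393169071035+1162261467*sqrt(2)/4599791389730937572676284140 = -0.00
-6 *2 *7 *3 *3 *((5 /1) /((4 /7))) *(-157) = 1038555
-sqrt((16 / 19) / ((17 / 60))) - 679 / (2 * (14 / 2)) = -97 / 2 - 8 * sqrt(4845) / 323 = -50.22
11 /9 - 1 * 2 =-7 /9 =-0.78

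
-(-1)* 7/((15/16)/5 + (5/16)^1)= 14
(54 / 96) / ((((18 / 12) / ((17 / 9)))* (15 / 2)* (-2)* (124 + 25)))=-17 / 53640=-0.00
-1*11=-11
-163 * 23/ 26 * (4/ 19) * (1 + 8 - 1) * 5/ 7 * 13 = -299920/ 133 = -2255.04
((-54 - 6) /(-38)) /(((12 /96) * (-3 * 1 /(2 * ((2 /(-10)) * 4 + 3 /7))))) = 416 /133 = 3.13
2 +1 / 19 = 2.05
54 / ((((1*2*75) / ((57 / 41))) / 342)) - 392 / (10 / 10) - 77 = -305279 / 1025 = -297.83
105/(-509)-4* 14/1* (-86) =2451239/509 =4815.79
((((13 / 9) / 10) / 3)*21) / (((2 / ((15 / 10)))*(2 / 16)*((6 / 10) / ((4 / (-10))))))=-182 / 45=-4.04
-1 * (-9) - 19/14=107/14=7.64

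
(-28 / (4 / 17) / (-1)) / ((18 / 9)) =119 / 2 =59.50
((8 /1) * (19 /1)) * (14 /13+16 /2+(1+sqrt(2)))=152 * sqrt(2)+19912 /13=1746.65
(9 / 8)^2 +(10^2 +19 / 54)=175595 / 1728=101.62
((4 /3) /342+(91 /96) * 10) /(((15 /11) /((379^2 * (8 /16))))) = 122986429687 /246240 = 499457.56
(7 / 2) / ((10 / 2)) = 7 / 10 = 0.70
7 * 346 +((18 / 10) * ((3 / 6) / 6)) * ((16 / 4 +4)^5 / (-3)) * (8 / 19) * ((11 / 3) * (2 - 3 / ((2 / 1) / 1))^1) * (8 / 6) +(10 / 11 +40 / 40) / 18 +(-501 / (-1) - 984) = 4755161 / 18810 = 252.80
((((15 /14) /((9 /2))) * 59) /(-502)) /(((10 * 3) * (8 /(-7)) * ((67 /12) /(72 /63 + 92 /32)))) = 4425 /7534016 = 0.00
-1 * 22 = -22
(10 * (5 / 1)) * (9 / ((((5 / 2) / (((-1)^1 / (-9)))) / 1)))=20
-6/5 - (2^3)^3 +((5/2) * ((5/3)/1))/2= -30667/60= -511.12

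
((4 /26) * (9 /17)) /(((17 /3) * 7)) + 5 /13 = 10169 /26299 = 0.39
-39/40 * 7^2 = -1911/40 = -47.78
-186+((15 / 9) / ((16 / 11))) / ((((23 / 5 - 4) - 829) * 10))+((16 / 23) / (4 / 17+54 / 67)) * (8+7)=-954386738113 / 5423302848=-175.98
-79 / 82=-0.96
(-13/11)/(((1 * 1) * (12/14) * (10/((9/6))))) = -91/440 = -0.21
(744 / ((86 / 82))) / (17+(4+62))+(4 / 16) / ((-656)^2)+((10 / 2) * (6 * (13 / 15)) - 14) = 126229601777 / 6143476736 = 20.55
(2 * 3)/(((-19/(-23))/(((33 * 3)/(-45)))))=-1518/95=-15.98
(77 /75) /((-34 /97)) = -7469 /2550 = -2.93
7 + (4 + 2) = 13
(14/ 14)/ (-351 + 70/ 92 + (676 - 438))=-0.01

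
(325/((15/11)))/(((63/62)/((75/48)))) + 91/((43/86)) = 829309/1512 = 548.48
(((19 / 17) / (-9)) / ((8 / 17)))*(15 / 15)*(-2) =19 / 36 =0.53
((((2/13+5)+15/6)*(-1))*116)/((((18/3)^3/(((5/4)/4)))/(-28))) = 201985/5616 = 35.97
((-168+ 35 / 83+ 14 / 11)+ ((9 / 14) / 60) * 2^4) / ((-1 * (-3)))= -5308817 / 95865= -55.38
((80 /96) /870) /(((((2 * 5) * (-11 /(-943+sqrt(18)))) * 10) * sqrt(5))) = sqrt(5) * (943 -3 * sqrt(2)) /5742000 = 0.00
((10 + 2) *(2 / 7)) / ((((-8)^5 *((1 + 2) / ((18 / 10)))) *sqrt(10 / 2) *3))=-3 *sqrt(5) / 716800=-0.00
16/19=0.84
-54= -54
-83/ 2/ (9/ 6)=-83/ 3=-27.67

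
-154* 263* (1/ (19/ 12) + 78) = -60509988/ 19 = -3184736.21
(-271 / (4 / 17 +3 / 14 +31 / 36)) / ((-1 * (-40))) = -290241 / 56150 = -5.17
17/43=0.40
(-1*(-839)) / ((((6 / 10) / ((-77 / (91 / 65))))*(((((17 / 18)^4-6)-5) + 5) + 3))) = 733957200 / 21037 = 34888.87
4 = 4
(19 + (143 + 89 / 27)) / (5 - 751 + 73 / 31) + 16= 9820543 / 622431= 15.78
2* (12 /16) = 3 /2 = 1.50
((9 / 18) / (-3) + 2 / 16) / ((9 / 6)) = -1 / 36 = -0.03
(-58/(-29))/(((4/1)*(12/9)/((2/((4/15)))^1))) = 45/16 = 2.81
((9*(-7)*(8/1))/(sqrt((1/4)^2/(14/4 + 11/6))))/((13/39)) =-8064*sqrt(3) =-13967.26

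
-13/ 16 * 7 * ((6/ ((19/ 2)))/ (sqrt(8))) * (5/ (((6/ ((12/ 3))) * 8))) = -455 * sqrt(2)/ 1216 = -0.53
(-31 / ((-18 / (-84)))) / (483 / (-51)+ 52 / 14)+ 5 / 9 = 158363 / 6165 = 25.69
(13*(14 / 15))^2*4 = 588.87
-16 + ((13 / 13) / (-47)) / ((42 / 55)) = -31639 / 1974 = -16.03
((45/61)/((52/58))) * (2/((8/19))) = 24795/6344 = 3.91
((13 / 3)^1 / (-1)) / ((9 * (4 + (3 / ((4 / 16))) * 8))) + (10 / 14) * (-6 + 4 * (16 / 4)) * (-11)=-1485091 / 18900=-78.58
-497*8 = -3976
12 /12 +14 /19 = 33 /19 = 1.74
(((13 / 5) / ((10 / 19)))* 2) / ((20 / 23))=5681 / 500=11.36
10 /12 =5 /6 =0.83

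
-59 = -59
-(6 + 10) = -16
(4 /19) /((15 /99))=132 /95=1.39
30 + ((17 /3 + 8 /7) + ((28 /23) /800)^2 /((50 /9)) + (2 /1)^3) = 995578009261 /22218000000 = 44.81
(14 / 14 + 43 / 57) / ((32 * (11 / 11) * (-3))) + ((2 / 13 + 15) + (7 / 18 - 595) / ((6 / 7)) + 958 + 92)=19816139 / 53352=371.42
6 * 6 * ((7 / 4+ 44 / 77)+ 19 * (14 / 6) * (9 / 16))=27477 / 28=981.32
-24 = -24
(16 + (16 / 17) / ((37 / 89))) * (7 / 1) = 80416 / 629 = 127.85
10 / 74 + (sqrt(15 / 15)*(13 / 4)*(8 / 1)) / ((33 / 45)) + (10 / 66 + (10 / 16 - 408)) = -3630119 / 9768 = -371.63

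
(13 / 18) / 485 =13 / 8730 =0.00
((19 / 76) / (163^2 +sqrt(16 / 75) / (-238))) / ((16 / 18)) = 5355 * sqrt(3) / 11995699737025136 +253964436075 / 23991399474050272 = 0.00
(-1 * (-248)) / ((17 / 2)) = 496 / 17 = 29.18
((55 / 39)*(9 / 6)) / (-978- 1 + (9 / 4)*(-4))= -55 / 25688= -0.00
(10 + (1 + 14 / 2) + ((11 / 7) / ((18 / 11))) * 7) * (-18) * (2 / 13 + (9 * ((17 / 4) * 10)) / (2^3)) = -21345.02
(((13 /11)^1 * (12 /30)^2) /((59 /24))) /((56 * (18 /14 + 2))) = 156 /373175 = 0.00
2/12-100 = -599/6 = -99.83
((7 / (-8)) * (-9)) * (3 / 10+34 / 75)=2373 / 400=5.93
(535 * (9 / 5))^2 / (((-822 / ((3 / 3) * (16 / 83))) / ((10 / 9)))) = -2747760 / 11371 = -241.65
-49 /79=-0.62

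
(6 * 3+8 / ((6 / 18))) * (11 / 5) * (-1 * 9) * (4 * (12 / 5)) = -199584 / 25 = -7983.36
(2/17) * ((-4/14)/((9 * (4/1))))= -1/1071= -0.00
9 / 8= 1.12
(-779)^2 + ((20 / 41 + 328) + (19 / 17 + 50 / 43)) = 18197545066 / 29971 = 607171.77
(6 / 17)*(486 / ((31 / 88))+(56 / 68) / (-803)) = 3502953204 / 7194077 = 486.92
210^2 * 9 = 396900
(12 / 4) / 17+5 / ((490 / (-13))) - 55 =-54.96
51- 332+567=286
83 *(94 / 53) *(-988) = -145441.06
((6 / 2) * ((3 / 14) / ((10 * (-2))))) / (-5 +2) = 3 / 280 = 0.01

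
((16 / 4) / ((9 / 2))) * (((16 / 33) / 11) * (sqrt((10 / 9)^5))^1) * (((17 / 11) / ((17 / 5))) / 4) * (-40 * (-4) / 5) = 0.19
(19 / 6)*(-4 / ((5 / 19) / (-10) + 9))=-1444 / 1023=-1.41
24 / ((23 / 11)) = 264 / 23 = 11.48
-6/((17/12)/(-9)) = 648/17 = 38.12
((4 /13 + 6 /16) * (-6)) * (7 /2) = -1491 /104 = -14.34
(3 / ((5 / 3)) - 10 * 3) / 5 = -141 / 25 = -5.64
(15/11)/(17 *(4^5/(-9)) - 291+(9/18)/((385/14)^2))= -0.00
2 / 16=1 / 8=0.12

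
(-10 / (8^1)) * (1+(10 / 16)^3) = -1.56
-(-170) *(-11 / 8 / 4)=-935 / 16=-58.44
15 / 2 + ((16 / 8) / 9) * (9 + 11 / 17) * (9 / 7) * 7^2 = 4847 / 34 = 142.56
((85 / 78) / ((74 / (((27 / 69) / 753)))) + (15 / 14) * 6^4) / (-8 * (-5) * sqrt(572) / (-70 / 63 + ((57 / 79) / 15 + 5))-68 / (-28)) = -22470342848836915595 / 393400186137988240172 + 47002881646294457625 * sqrt(143) / 98350046534497060043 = 5.66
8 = 8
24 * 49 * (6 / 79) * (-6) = -42336 / 79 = -535.90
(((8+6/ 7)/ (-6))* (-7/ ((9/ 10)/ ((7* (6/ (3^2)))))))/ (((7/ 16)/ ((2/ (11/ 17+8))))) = 337280/ 11907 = 28.33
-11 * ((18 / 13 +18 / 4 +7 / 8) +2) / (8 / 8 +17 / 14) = -70147 / 1612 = -43.52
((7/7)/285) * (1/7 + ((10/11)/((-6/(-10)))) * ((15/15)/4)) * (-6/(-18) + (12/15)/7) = 11327/13825350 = 0.00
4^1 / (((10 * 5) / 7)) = 0.56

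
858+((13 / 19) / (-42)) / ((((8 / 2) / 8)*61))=20882849 / 24339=858.00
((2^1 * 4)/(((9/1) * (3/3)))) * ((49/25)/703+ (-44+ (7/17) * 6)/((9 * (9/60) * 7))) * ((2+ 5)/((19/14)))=-27776175056/1379444175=-20.14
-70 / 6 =-35 / 3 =-11.67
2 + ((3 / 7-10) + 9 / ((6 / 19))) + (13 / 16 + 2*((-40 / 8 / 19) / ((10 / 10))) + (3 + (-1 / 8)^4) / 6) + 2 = 77514373 / 3268608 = 23.71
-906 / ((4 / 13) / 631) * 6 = -11147877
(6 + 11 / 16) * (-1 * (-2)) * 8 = 107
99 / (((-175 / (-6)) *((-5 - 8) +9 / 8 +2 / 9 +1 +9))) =-42768 / 20825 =-2.05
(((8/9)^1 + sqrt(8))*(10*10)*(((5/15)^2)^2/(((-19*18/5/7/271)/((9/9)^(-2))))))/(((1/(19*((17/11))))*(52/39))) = -4031125*sqrt(2)/2673- 16124500/24057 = -2803.02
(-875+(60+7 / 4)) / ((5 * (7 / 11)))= -35783 / 140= -255.59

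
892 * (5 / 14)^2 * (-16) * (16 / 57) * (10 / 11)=-14272000 / 30723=-464.54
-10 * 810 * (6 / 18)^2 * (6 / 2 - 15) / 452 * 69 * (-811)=-151089300 / 113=-1337073.45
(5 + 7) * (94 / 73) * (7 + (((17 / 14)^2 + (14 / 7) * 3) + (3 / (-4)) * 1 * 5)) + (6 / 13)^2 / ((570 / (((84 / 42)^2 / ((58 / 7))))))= 275988255048 / 1665433315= 165.72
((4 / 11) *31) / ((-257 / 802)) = -99448 / 2827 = -35.18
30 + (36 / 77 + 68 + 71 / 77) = 99.39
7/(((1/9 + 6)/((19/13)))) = 1197/715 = 1.67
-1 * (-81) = 81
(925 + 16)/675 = 941/675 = 1.39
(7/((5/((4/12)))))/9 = 0.05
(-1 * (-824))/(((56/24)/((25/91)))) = 61800/637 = 97.02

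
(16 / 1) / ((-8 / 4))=-8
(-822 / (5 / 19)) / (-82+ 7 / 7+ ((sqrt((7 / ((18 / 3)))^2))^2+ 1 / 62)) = 17429688 / 444295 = 39.23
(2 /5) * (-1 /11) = -2 /55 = -0.04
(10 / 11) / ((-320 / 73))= -73 / 352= -0.21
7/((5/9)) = 63/5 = 12.60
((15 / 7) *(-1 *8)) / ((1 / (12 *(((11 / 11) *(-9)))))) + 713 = 17951 / 7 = 2564.43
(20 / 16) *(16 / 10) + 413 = 415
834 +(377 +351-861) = 701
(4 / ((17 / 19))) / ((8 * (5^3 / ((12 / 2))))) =57 / 2125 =0.03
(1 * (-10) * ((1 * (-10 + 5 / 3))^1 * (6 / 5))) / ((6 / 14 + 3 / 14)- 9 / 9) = -280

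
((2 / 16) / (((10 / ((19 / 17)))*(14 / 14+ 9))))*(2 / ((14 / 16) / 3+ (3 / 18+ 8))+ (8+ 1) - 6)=12483 / 2760800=0.00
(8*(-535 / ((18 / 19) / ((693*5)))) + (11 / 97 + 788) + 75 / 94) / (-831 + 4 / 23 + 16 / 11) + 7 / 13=469442135550929 / 24872107754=18874.24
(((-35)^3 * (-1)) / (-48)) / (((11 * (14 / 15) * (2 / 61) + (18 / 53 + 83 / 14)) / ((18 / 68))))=-43663685625 / 1219702672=-35.80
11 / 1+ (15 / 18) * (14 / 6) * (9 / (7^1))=27 / 2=13.50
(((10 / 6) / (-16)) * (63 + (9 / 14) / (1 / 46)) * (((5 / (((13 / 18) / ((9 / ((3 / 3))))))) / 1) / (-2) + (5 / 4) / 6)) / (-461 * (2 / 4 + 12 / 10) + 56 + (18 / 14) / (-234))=-2172375 / 5297696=-0.41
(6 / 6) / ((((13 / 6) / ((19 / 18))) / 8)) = 152 / 39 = 3.90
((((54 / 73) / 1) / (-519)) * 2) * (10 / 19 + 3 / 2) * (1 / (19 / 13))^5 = -514612098 / 594142431149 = -0.00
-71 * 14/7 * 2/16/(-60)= 0.30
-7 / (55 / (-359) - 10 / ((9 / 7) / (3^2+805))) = 0.00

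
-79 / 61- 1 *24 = -1543 / 61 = -25.30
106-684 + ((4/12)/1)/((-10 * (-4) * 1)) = -577.99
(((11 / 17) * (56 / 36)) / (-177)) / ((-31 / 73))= 11242 / 839511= 0.01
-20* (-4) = 80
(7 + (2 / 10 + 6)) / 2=33 / 5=6.60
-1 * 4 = -4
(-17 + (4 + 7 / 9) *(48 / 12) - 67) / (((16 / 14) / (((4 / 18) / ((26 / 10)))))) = -5110 / 1053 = -4.85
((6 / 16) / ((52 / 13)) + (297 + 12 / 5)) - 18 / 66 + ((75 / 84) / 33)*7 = 143717 / 480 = 299.41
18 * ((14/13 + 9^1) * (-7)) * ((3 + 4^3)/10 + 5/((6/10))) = -1240701/65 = -19087.71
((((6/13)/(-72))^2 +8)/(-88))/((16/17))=-300883/3115008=-0.10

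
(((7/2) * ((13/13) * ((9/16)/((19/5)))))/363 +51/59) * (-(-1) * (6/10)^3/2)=0.09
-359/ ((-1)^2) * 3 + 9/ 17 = -1076.47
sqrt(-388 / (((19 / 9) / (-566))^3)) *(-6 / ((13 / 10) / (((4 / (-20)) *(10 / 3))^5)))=724480 *sqrt(1043138) / 14079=52556.38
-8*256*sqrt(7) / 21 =-2048*sqrt(7) / 21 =-258.02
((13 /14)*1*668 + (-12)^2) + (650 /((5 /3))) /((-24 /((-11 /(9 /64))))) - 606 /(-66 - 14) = 5148289 /2520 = 2042.97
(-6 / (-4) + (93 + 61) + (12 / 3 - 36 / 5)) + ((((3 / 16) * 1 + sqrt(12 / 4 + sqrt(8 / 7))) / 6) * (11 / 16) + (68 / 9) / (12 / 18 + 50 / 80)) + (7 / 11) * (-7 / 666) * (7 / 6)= 11 * sqrt(14 * sqrt(14) + 147) / 672 + 137932027637 / 872087040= 158.39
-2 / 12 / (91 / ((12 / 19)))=-2 / 1729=-0.00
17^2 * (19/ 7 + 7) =19652/ 7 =2807.43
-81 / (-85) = 81 / 85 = 0.95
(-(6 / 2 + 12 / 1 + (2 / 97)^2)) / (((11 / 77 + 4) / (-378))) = 373453794 / 272861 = 1368.66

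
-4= -4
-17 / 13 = -1.31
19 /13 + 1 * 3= 58 /13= 4.46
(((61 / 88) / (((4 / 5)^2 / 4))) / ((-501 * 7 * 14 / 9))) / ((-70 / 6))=2745 / 40325824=0.00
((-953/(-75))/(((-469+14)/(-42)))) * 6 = 11436/1625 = 7.04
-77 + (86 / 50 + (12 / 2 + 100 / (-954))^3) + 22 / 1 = 411322547644 / 2713283325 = 151.60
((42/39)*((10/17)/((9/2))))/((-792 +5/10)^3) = -2240/7890009528843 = -0.00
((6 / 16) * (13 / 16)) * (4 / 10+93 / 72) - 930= -4758961 / 5120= -929.48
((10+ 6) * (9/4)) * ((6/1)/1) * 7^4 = 518616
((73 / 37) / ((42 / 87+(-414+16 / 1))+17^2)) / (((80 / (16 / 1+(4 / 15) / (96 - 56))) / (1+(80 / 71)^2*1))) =-58153653397 / 7043627988000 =-0.01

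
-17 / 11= -1.55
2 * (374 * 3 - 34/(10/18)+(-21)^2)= 3003.60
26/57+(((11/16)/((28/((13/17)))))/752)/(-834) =0.46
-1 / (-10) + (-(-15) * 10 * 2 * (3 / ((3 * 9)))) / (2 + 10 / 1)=259 / 90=2.88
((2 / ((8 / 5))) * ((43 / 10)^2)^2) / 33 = 3418801 / 264000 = 12.95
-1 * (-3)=3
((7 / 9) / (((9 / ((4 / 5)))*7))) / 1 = 4 / 405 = 0.01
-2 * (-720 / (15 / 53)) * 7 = 35616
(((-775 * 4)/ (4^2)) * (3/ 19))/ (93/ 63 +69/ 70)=-244125/ 19646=-12.43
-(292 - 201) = -91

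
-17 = -17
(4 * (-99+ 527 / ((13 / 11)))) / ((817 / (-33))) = -595320 / 10621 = -56.05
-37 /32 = -1.16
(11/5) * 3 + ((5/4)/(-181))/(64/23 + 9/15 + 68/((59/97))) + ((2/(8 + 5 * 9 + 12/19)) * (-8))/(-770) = 1465085414367229/221971624565460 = 6.60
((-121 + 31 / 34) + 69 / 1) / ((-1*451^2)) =1737 / 6915634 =0.00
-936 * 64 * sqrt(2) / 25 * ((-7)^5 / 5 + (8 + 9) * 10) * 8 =7647105024 * sqrt(2) / 125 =86517117.10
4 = 4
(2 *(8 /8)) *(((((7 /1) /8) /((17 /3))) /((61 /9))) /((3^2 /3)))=63 /4148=0.02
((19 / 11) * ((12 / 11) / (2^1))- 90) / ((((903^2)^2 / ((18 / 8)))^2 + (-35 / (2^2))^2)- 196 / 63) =-1551744 / 1521545096227025281657550921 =-0.00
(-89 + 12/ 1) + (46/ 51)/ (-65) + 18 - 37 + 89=-23251/ 3315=-7.01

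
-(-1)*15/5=3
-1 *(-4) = 4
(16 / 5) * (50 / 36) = 40 / 9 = 4.44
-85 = -85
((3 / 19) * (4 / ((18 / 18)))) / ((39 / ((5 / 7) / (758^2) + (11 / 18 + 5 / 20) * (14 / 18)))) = 0.01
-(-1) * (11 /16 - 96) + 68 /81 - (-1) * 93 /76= -2296171 /24624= -93.25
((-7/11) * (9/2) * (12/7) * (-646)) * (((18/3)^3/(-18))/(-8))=52326/11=4756.91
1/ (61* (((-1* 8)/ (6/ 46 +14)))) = -325/ 11224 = -0.03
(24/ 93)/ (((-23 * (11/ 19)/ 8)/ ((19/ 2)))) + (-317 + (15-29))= -2607585/ 7843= -332.47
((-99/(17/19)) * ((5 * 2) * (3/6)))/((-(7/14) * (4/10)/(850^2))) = 1998562500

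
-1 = -1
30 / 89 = 0.34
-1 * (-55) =55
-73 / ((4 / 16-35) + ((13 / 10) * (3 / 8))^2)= 2.12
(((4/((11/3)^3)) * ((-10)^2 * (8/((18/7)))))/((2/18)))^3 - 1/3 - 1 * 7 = 82959541597150798/7073843073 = 11727648.00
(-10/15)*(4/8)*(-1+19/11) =-8/33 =-0.24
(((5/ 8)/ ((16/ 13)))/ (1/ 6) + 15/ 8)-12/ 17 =4587/ 1088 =4.22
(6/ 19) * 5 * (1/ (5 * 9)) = 0.04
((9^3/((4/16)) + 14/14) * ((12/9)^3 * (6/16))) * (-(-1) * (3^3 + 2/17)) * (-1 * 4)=-43031584/153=-281252.18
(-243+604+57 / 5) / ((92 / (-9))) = -8379 / 230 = -36.43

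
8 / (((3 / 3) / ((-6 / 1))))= -48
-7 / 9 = -0.78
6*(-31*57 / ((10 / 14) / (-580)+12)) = -8608824 / 9743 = -883.59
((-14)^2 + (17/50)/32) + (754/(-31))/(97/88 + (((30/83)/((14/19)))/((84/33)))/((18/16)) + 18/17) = 391874936755671/2111594660800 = 185.58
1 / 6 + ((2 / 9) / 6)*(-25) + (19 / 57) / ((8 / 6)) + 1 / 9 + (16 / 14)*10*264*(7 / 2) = 1140437 / 108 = 10559.60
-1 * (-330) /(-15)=-22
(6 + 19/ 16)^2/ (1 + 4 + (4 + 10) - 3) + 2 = 21417/ 4096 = 5.23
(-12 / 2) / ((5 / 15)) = -18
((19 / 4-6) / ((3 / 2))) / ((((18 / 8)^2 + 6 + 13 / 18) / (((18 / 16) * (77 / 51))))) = -3465 / 28849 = -0.12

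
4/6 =2/3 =0.67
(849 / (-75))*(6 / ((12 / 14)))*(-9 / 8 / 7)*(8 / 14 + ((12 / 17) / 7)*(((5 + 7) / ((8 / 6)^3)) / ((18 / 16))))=155367 / 11900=13.06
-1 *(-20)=20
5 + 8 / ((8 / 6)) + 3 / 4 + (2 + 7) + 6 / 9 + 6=329 / 12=27.42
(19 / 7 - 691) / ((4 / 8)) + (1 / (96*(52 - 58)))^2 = -3196993529 / 2322432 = -1376.57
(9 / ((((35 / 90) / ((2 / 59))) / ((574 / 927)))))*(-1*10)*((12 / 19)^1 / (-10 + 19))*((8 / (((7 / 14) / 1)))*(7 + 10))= -10705920 / 115463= -92.72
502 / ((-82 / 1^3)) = -251 / 41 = -6.12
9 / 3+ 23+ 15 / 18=161 / 6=26.83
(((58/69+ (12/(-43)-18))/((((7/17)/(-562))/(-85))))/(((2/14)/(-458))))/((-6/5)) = -48110079407000/8901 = -5405019594.09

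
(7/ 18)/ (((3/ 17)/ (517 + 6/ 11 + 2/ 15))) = 10164623/ 8910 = 1140.81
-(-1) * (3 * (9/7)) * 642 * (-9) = -156006/7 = -22286.57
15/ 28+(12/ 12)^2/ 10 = 89/ 140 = 0.64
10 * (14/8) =35/2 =17.50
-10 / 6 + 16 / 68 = -73 / 51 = -1.43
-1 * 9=-9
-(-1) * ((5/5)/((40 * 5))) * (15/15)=1/200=0.00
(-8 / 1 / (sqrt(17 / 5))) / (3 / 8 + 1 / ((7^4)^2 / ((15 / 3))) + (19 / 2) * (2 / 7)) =-368947264 * sqrt(85) / 2422040643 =-1.40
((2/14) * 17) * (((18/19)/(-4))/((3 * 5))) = -51/1330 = -0.04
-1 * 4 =-4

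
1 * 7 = 7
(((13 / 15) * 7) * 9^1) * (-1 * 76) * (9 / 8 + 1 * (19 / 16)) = -191919 / 20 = -9595.95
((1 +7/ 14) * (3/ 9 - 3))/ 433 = -4/ 433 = -0.01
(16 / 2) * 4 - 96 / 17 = 448 / 17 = 26.35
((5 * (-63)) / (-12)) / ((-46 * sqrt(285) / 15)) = -105 * sqrt(285) / 3496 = -0.51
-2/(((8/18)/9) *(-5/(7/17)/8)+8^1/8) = -2268/1049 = -2.16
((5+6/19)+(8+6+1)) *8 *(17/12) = 13124/57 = 230.25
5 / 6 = 0.83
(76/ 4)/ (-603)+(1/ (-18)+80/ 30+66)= 27569/ 402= 68.58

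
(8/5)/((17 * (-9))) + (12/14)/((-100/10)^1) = -103/1071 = -0.10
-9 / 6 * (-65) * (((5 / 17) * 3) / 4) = 2925 / 136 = 21.51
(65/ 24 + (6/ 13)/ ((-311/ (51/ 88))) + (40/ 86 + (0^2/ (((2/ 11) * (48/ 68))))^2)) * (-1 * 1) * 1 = -145609601/ 45896136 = -3.17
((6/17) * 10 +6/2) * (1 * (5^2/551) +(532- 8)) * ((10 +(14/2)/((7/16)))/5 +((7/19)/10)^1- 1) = 5160233379/355946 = 14497.24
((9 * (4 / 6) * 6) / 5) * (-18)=-648 / 5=-129.60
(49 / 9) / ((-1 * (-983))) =49 / 8847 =0.01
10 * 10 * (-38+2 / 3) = -11200 / 3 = -3733.33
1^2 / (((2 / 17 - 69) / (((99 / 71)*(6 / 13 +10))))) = -0.21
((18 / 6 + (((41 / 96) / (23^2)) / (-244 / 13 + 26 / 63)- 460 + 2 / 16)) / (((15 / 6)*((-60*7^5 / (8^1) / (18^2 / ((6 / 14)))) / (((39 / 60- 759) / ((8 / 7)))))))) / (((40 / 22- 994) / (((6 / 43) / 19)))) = 9188802408803391 / 1706929089159728000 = 0.01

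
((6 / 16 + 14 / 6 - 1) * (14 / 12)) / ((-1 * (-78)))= 287 / 11232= 0.03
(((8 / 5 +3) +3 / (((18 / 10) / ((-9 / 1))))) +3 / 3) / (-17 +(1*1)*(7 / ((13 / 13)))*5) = -47 / 90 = -0.52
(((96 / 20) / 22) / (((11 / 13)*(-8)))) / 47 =-39 / 56870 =-0.00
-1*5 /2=-5 /2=-2.50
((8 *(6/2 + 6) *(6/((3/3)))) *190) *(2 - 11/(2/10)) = -4350240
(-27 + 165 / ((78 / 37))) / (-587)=-1333 / 15262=-0.09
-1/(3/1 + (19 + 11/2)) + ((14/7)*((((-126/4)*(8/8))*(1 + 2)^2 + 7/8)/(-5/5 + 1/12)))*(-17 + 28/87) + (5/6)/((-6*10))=-1181061731/114840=-10284.41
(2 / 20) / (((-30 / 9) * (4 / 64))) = -12 / 25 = -0.48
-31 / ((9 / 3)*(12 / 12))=-31 / 3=-10.33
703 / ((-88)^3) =-703 / 681472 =-0.00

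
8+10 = 18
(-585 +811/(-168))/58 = -99091/9744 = -10.17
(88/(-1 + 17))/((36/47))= 517/72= 7.18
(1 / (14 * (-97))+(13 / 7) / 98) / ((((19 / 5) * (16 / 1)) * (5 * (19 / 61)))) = 18483 / 96086648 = 0.00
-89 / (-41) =89 / 41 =2.17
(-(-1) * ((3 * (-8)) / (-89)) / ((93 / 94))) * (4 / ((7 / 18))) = 54144 / 19313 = 2.80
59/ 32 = 1.84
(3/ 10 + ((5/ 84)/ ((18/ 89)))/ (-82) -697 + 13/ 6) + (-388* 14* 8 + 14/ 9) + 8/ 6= -27368009969/ 619920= -44147.65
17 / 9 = 1.89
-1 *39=-39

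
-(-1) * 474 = 474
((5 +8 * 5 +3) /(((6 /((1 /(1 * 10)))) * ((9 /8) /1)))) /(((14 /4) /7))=1.42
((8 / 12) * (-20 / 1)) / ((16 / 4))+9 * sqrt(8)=22.12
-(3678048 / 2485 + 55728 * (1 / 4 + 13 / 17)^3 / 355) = -16058075445 / 9767044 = -1644.11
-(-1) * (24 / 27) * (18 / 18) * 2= 16 / 9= 1.78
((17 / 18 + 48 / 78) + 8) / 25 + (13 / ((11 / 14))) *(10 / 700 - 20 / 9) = -2326183 / 64350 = -36.15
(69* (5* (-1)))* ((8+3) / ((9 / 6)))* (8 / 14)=-10120 / 7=-1445.71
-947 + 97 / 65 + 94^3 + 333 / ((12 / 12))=829971.49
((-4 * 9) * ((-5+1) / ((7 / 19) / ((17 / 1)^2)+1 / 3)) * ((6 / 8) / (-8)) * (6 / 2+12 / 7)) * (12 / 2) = -44032329 / 38584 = -1141.21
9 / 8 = 1.12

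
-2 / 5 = -0.40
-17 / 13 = -1.31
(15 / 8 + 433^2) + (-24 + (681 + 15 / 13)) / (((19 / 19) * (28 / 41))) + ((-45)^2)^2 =3122449949 / 728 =4289079.60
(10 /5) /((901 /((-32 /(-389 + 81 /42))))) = 896 /4882519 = 0.00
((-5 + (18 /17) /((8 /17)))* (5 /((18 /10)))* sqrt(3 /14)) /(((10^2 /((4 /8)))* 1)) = -11* sqrt(42) /4032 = -0.02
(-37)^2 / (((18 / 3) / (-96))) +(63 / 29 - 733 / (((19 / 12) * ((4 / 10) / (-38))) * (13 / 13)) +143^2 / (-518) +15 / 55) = 3641763201 / 165242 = 22038.97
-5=-5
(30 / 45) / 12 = 1 / 18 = 0.06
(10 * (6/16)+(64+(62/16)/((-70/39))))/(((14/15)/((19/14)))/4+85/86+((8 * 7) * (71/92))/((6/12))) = 2070636663/2765278712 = 0.75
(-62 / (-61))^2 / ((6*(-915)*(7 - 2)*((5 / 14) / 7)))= -188356 / 255353625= -0.00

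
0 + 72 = 72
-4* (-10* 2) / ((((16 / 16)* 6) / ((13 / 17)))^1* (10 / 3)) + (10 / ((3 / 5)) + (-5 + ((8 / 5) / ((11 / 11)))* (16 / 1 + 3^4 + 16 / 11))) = 483169 / 2805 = 172.25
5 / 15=1 / 3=0.33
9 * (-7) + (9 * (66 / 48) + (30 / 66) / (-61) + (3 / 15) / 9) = -12225407 / 241560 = -50.61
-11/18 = -0.61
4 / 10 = 2 / 5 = 0.40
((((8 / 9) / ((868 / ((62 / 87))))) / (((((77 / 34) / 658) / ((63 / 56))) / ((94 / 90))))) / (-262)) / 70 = -37553 / 2764342350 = -0.00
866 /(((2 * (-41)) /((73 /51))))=-31609 /2091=-15.12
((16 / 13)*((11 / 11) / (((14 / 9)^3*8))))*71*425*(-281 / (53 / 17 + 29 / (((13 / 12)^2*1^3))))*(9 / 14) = -8006.09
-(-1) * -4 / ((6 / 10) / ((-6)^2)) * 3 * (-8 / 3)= 1920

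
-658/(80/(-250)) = 8225/4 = 2056.25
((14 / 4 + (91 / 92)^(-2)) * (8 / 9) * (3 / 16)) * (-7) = -5.28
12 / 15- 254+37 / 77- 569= -316362 / 385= -821.72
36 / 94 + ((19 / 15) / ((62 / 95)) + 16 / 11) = 363337 / 96162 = 3.78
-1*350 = -350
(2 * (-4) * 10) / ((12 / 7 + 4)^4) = -2401 / 32000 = -0.08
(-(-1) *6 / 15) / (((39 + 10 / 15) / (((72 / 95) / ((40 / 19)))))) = 54 / 14875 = 0.00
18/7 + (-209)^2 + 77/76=23240199/532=43684.58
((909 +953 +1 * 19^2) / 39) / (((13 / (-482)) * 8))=-13737 / 52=-264.17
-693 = -693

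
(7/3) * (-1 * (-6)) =14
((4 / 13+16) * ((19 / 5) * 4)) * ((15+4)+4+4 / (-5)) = 5502.87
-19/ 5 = -3.80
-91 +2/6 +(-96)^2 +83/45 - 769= 376118/45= 8358.18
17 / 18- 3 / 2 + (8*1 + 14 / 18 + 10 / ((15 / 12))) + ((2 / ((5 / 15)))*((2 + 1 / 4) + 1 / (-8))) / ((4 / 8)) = 751 / 18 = 41.72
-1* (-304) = 304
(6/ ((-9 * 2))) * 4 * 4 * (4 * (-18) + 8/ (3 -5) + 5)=1136/ 3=378.67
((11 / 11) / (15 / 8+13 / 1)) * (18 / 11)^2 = 2592 / 14399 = 0.18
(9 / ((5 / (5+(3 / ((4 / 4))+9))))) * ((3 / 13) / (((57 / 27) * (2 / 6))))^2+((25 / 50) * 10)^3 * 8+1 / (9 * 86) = 236882101787 / 236104830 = 1003.29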